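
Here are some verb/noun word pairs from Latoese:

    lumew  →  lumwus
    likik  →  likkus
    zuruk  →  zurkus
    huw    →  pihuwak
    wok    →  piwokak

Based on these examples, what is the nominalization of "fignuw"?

lumew and huw both end in -w yet inflect differently (lumwus, pihuwak), so the final letter is not what conditions the rule; the number of vowels is.
"fignuw" has 2 vowels. The stems with 2 vowels (lumew → lumwus, zuruk → zurkus, likik → likkus) delete the last vowel and add -us.
The other pattern: stems with 1 vowel add pi- … -ak around the stem.
So fignuw → fignwus.

fignwus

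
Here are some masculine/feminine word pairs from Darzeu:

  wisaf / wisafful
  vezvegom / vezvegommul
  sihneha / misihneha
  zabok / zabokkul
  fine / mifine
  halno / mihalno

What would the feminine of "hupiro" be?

halno and vezvegom both have last vowel 'o' yet inflect differently (mihalno, vezvegommul), so the last vowel is not what conditions the rule; whether the stem ends in a vowel or a consonant is.
"hupiro" ends in a vowel. The stems ending in a vowel (sihneha → misihneha, halno → mihalno, fine → mifine) add the prefix mi-.
The other pattern: stems ending in a consonant double the final consonant and add -ul.
So hupiro → mihupiro.

mihupiro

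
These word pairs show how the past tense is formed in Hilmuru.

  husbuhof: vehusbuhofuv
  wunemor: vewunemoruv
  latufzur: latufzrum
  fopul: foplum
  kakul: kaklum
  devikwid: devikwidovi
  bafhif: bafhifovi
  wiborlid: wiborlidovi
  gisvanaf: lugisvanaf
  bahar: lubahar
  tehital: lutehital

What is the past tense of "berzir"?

wunemor and latufzur both end in -r yet inflect differently (vewunemoruv, latufzrum), so the final letter is not what conditions the rule; the last vowel is.
"berzir" has last vowel 'i'. The stems whose last vowel is 'i' (devikwid → devikwidovi, bafhif → bafhifovi, wiborlid → wiborlidovi) add -ovi.
The other patterns: stems whose last vowel is 'o' add ve- … -uv around the stem; stems whose last vowel is 'u' delete the last vowel and add -um; stems whose last vowel is 'a' add the prefix lu-.
So berzir → berzirovi.

berzirovi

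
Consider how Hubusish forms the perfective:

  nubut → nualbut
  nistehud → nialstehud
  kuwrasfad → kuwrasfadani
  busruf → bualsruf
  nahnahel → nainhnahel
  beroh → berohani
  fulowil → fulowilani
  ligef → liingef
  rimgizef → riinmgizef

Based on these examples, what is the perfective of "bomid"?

bomidani

"bomid" has last vowel 'i'. The one such stem in the data (fulowil → fulowilani) adds -ani, so the same rule applies.
The other patterns: stems whose last vowel is 'u' insert -al- after the first vowel; stems whose last vowel is 'e' insert -in- after the first vowel.
So bomid → bomidani.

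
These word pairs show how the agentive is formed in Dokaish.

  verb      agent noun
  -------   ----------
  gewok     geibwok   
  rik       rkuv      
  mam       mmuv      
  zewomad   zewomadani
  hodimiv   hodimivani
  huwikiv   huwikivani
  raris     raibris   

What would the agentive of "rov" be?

rvuv

rik and gewok both end in -k yet inflect differently (rkuv, geibwok), so the final letter is not what conditions the rule; the number of vowels is.
"rov" has 1 vowel. The stems with 1 vowel (rik → rkuv, mam → mmuv) delete the last vowel and add -uv.
The other patterns: stems with 2 vowels insert -ib- after the first vowel; stems with 3 vowels add -ani.
So rov → rvuv.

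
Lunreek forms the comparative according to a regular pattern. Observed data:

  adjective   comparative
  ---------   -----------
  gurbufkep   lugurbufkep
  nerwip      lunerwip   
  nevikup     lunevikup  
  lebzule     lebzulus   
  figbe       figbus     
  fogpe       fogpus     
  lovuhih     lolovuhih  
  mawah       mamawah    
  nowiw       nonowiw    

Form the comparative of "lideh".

lilideh

gurbufkep and lebzule both have last vowel 'e' yet inflect differently (lugurbufkep, lebzulus), so the last vowel is not what conditions the rule; the final letter is.
"lideh" ends in -h. The stems ending in -h (lovuhih → lolovuhih, mawah → mamawah) repeat the first consonant+vowel as a prefix.
So lideh → lilideh.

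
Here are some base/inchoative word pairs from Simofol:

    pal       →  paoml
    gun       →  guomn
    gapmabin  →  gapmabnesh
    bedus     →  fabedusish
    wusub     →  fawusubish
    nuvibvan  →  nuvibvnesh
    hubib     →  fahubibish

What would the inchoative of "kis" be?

gun and gapmabin both end in -n yet inflect differently (guomn, gapmabnesh), so the final letter is not what conditions the rule; the number of vowels is.
"kis" has 1 vowel. The stems with 1 vowel (gun → guomn, pal → paoml) insert -om- after the first vowel.
So kis → kioms.

kioms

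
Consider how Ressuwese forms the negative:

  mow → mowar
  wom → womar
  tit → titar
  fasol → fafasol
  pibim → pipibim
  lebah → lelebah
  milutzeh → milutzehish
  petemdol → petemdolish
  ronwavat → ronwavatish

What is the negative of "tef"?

tefar

wom and pibim both end in -m yet inflect differently (womar, pipibim), so the final letter is not what conditions the rule; the number of vowels is.
"tef" has 1 vowel. The stems with 1 vowel (mow → mowar, wom → womar, tit → titar) add -ar.
The other patterns: stems with 2 vowels repeat the first consonant+vowel as a prefix; stems with 3 vowels add -ish.
So tef → tefar.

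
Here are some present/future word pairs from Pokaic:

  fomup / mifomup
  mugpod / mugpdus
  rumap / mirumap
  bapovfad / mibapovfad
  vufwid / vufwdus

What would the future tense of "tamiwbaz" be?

mitamiwbaz

vufwid and bapovfad both end in -d yet inflect differently (vufwdus, mibapovfad), so the final letter is not what conditions the rule; the last vowel is.
"tamiwbaz" has last vowel 'a'. The stems whose last vowel is 'a' (rumap → mirumap, bapovfad → mibapovfad) add the prefix mi-.
So tamiwbaz → mitamiwbaz.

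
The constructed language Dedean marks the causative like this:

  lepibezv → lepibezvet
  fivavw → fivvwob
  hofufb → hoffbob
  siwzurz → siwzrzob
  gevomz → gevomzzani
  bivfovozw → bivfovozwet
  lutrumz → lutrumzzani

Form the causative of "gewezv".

gewezvet

"gewezv" has second-to-last letter 'z'. The stems whose second-to-last letter is 'z' (bivfovozw → bivfovozwet, lepibezv → lepibezvet) add -et.
So gewezv → gewezvet.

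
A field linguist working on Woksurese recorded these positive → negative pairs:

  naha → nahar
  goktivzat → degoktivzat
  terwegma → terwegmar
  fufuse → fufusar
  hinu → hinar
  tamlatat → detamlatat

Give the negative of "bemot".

debemot

naha and goktivzat both have last vowel 'a' yet inflect differently (nahar, degoktivzat), so the last vowel is not what conditions the rule; whether the stem ends in a vowel or a consonant is.
"bemot" ends in a consonant. The stems ending in a consonant (goktivzat → degoktivzat, tamlatat → detamlatat) add the prefix de-.
The other pattern: stems ending in a vowel drop the final letter and add -ar.
So bemot → debemot.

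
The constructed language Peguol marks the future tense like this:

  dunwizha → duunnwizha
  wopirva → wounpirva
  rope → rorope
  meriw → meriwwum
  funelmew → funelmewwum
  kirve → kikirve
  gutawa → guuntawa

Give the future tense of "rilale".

ririlale

funelmew and kirve both have last vowel 'e' yet inflect differently (funelmewwum, kikirve), so the last vowel is not what conditions the rule; the final letter is.
"rilale" ends in -e. The stems ending in -e (kirve → kikirve, rope → rorope) repeat the first consonant+vowel as a prefix.
So rilale → ririlale.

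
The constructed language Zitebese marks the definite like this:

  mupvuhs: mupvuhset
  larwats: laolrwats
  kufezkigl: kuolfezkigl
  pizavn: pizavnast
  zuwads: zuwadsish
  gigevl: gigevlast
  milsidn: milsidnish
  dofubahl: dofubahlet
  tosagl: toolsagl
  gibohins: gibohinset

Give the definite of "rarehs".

milsidn and pizavn both end in -n yet inflect differently (milsidnish, pizavnast), so the final letter is not what conditions the rule; the second-to-last letter is.
"rarehs" has second-to-last letter 'h'. The stems whose second-to-last letter is 'h' (dofubahl → dofubahlet, mupvuhs → mupvuhset) add -et.
So rarehs → rarehset.

rarehset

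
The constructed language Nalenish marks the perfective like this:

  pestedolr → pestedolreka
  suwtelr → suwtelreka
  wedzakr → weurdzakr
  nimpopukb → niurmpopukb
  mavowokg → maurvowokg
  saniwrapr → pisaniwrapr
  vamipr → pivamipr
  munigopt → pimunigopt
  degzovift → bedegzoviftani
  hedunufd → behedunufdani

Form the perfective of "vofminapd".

pestedolr and wedzakr both end in -r yet inflect differently (pestedolreka, weurdzakr), so the final letter is not what conditions the rule; the second-to-last letter is.
"vofminapd" has second-to-last letter 'p'. The stems whose second-to-last letter is 'p' (saniwrapr → pisaniwrapr, vamipr → pivamipr, munigopt → pimunigopt) add the prefix pi-.
So vofminapd → pivofminapd.

pivofminapd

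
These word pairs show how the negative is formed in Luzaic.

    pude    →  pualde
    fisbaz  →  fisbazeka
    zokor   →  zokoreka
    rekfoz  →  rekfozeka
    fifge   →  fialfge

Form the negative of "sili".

fifge and fisbaz both begin with f- yet inflect differently (fialfge, fisbazeka), so the first letter is not what conditions the rule; whether the stem ends in a vowel or a consonant is.
"sili" ends in a vowel. The stems ending in a vowel (pude → pualde, fifge → fialfge) insert -al- after the first vowel.
So sili → sialli.

sialli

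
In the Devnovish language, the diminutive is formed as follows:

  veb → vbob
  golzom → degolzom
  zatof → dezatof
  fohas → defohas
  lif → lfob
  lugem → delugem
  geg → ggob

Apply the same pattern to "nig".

lif and zatof both end in -f yet inflect differently (lfob, dezatof), so the final letter is not what conditions the rule; the number of vowels is.
"nig" has 1 vowel. The stems with 1 vowel (lif → lfob, geg → ggob, veb → vbob) delete the last vowel and add -ob.
The other pattern: stems with 2 vowels add the prefix de-.
So nig → ngob.

ngob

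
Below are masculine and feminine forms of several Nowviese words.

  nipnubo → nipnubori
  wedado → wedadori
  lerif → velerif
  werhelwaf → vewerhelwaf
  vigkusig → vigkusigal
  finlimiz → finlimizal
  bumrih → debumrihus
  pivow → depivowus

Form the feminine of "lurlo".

lurlori

lerif and vigkusig both have last vowel 'i' yet inflect differently (velerif, vigkusigal), so the last vowel is not what conditions the rule; the final letter is.
"lurlo" ends in -o. The stems ending in -o (nipnubo → nipnubori, wedado → wedadori) drop the final letter and add -ori.
So lurlo → lurlori.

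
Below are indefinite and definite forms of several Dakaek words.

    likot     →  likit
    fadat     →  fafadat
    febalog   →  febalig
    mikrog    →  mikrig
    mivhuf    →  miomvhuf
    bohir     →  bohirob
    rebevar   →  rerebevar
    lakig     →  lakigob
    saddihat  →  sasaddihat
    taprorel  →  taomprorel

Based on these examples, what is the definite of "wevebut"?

weomvebut

bohir and rebevar both end in -r yet inflect differently (bohirob, rerebevar), so the final letter is not what conditions the rule; the last vowel is.
"wevebut" has last vowel 'u'. The one such stem in the data (mivhuf → miomvhuf) inserts -om- after the first vowel (as does taprorel), so the same rule applies.
The other patterns: stems whose last vowel is 'i' add -ob; stems whose last vowel is 'a' repeat the first consonant+vowel as a prefix; stems whose last vowel is 'o' change the last vowel to 'i'.
So wevebut → weomvebut.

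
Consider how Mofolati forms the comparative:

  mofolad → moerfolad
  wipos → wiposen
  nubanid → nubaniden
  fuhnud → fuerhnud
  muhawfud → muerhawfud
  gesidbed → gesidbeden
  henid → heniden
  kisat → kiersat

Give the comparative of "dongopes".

"dongopes" has last vowel 'e'. The one such stem in the data (gesidbed → gesidbeden) adds -en, so the same rule applies.
The other pattern: stems whose last vowel is 'a' or 'u' insert -er- after the first vowel.
So dongopes → dongopesen.

dongopesen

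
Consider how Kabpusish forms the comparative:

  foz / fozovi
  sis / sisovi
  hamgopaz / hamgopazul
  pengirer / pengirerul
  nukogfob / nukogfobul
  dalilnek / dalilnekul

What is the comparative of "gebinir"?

foz and hamgopaz both end in -z yet inflect differently (fozovi, hamgopazul), so the final letter is not what conditions the rule; the number of vowels is.
"gebinir" has 3 vowels. The stems with 3 vowels (hamgopaz → hamgopazul, pengirer → pengirerul, nukogfob → nukogfobul) add -ul.
So gebinir → gebinirul.

gebinirul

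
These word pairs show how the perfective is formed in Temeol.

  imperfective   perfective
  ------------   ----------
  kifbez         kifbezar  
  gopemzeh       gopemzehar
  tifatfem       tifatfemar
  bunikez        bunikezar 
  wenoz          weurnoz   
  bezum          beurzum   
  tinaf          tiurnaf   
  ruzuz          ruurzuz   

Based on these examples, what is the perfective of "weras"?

weurras

"weras" has last vowel 'a'. The one such stem in the data (tinaf → tiurnaf) inserts -ur- after the first vowel (as do wenoz, bezum), so the same rule applies.
So weras → weurras.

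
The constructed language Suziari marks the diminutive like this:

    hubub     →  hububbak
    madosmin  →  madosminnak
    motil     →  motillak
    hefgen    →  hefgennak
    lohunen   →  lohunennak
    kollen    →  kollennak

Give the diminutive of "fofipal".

fofipallak

Every pair shown (hubub → hububbak, madosmin → madosminnak, motil → motillak, …) follows the same rule: double the final consonant and add -ak.
So fofipal → fofipallak.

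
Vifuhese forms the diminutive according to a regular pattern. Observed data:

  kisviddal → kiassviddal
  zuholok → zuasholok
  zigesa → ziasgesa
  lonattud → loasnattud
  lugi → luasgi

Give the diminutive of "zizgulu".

Every pair shown (kisviddal → kiassviddal, zuholok → zuasholok, zigesa → ziasgesa, …) follows the same rule: insert -as- after the first vowel.
So zizgulu → ziaszgulu.

ziaszgulu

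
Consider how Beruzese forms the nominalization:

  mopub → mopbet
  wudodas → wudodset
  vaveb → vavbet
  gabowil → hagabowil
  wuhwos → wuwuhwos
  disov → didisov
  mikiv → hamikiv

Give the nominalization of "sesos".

"sesos" has last vowel 'o'. The stems whose last vowel is 'o' (disov → didisov, wuhwos → wuwuhwos) repeat the first consonant+vowel as a prefix.
The other patterns: stems whose last vowel is 'i' add the prefix ha-; stems whose last vowel is 'a', 'e' or 'u' delete the last vowel and add -et.
So sesos → sesesos.

sesesos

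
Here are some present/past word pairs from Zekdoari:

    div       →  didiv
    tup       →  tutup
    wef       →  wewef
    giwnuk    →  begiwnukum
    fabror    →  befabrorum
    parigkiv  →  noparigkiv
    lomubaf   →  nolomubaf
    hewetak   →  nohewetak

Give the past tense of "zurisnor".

div and parigkiv both end in -v yet inflect differently (didiv, noparigkiv), so the final letter is not what conditions the rule; the number of vowels is.
"zurisnor" has 3 vowels. The stems with 3 vowels (parigkiv → noparigkiv, lomubaf → nolomubaf, hewetak → nohewetak) add the prefix no-.
So zurisnor → nozurisnor.

nozurisnor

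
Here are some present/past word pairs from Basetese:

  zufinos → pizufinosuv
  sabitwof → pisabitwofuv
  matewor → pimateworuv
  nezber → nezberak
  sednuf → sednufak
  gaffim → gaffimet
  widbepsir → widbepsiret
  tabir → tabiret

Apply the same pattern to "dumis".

dumiset

matewor and nezber both end in -r yet inflect differently (pimateworuv, nezberak), so the final letter is not what conditions the rule; the last vowel is.
"dumis" has last vowel 'i'. The stems whose last vowel is 'i' (gaffim → gaffimet, widbepsir → widbepsiret, tabir → tabiret) add -et.
The other patterns: stems whose last vowel is 'o' add pi- … -uv around the stem; stems whose last vowel is 'e' or 'u' add -ak.
So dumis → dumiset.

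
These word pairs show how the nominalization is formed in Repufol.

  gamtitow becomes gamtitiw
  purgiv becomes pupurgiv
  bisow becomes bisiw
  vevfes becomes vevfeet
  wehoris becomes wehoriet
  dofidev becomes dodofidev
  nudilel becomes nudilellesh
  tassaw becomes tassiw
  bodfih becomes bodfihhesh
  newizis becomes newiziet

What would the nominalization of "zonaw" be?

dofidev and vevfes both have last vowel 'e' yet inflect differently (dodofidev, vevfeet), so the last vowel is not what conditions the rule; the final letter is.
"zonaw" ends in -w. The stems ending in -w (bisow → bisiw, tassaw → tassiw, gamtitow → gamtitiw) change the last vowel to 'i'.
The other patterns: stems ending in -v repeat the first consonant+vowel as a prefix; stems ending in -s drop the final letter and add -et; stems ending in -h or -l double the final consonant and add -esh.
So zonaw → zoniw.

zoniw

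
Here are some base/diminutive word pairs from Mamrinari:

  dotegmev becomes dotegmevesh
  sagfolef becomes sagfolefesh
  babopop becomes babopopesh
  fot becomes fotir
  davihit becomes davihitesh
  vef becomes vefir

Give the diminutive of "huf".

hufir

sagfolef and vef both end in -f yet inflect differently (sagfolefesh, vefir), so the final letter is not what conditions the rule; the number of vowels is.
"huf" has 1 vowel. The stems with 1 vowel (vef → vefir, fot → fotir) add -ir.
The other pattern: stems with 3 vowels add -esh.
So huf → hufir.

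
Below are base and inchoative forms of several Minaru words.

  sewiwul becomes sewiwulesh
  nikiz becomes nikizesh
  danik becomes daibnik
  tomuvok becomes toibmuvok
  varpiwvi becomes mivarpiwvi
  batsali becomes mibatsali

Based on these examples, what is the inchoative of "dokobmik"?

batsali and danik both have last vowel 'i' yet inflect differently (mibatsali, daibnik), so the last vowel is not what conditions the rule; the final letter is.
"dokobmik" ends in -k. The stems ending in -k (tomuvok → toibmuvok, danik → daibnik) insert -ib- after the first vowel.
So dokobmik → doibkobmik.

doibkobmik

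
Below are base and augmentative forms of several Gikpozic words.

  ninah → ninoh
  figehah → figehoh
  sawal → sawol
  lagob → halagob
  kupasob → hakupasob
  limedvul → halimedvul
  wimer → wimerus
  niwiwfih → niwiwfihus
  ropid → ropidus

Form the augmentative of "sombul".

hasombul

"sombul" has last vowel 'u'. The one such stem in the data (limedvul → halimedvul) adds the prefix ha-, so the same rule applies.
The other patterns: stems whose last vowel is 'a' change the last vowel to 'o'; stems whose last vowel is 'e' or 'i' add -us.
So sombul → hasombul.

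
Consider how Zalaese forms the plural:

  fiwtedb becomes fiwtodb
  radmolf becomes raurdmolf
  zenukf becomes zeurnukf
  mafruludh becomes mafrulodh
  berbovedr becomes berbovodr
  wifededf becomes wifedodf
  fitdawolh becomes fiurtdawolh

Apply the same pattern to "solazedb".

solazodb

mafruludh and fitdawolh both end in -h yet inflect differently (mafrulodh, fiurtdawolh), so the final letter is not what conditions the rule; the second-to-last letter is.
"solazedb" has second-to-last letter 'd'. The stems whose second-to-last letter is 'd' (berbovedr → berbovodr, fiwtedb → fiwtodb, mafruludh → mafrulodh) change the last vowel to 'o'.
So solazedb → solazodb.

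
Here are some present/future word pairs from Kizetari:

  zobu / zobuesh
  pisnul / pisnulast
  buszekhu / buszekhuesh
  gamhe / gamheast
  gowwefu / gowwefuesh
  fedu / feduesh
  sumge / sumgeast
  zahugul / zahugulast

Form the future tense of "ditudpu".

gowwefu and zahugul both have last vowel 'u' yet inflect differently (gowwefuesh, zahugulast), so the last vowel is not what conditions the rule; the final letter is.
"ditudpu" ends in -u. The stems ending in -u (gowwefu → gowwefuesh, buszekhu → buszekhuesh, zobu → zobuesh) add -esh.
The other pattern: stems ending in -e or -l add -ast.
So ditudpu → ditudpuesh.

ditudpuesh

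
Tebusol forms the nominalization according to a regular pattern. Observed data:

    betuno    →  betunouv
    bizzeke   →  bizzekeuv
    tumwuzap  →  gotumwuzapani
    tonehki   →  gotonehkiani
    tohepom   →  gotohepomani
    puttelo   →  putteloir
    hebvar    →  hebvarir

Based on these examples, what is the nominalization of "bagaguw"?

bagaguwuv

betuno and puttelo both end in -o yet inflect differently (betunouv, putteloir), so the final letter is not what conditions the rule; the first letter is.
"bagaguw" begins with b-. The stems beginning with b- (betuno → betunouv, bizzeke → bizzekeuv) add -uv.
The other patterns: stems beginning with t- add go- … -ani around the stem; stems beginning with h- or p- add -ir.
So bagaguw → bagaguwuv.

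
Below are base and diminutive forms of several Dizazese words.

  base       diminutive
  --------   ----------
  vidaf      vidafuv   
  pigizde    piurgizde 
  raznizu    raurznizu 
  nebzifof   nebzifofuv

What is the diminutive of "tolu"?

tourlu

pigizde and nebzifof both have 3 vowels yet inflect differently (piurgizde, nebzifofuv), so the number of vowels is not what conditions the rule; whether the stem ends in a vowel or a consonant is.
"tolu" ends in a vowel. The stems ending in a vowel (pigizde → piurgizde, raznizu → raurznizu) insert -ur- after the first vowel.
So tolu → tourlu.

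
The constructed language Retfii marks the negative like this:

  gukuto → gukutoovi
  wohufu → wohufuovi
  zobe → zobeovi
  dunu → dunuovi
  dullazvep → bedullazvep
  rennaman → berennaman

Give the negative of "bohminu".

"bohminu" ends in a vowel. The stems ending in a vowel (gukuto → gukutoovi, wohufu → wohufuovi, zobe → zobeovi) add -ovi.
So bohminu → bohminuovi.

bohminuovi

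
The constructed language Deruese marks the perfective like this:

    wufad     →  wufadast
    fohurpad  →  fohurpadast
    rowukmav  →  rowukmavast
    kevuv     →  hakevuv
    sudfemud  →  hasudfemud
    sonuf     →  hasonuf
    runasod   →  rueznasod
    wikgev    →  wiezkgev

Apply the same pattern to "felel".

rowukmav and kevuv both end in -v yet inflect differently (rowukmavast, hakevuv), so the final letter is not what conditions the rule; the last vowel is.
"felel" has last vowel 'e'. The one such stem in the data (wikgev → wiezkgev) inserts -ez- after the first vowel (as does runasod), so the same rule applies.
So felel → feezlel.

feezlel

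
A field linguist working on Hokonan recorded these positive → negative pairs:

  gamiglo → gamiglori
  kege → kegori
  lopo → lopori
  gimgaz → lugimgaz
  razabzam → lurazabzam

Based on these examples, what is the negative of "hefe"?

gamiglo and gimgaz both begin with g- yet inflect differently (gamiglori, lugimgaz), so the first letter is not what conditions the rule; whether the stem ends in a vowel or a consonant is.
"hefe" ends in a vowel. The stems ending in a vowel (gamiglo → gamiglori, kege → kegori, lopo → lopori) drop the final letter and add -ori.
So hefe → hefori.

hefori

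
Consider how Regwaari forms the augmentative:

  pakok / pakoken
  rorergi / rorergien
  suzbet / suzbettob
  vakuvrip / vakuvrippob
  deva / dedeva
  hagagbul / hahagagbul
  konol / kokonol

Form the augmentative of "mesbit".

rorergi and vakuvrip both have last vowel 'i' yet inflect differently (rorergien, vakuvrippob), so the last vowel is not what conditions the rule; the final letter is.
"mesbit" ends in -t. The one such stem in the data (suzbet → suzbettob) doubles the final consonant and adds -ob (as does vakuvrip), so the same rule applies.
The other patterns: stems ending in -i or -k add -en; stems ending in -a or -l repeat the first consonant+vowel as a prefix.
So mesbit → mesbittob.

mesbittob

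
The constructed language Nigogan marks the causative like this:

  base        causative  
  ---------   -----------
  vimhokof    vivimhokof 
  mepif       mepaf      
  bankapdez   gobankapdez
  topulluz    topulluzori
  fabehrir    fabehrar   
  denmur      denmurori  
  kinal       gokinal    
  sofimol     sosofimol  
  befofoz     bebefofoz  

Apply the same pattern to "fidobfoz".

fifidobfoz

"fidobfoz" has last vowel 'o'. The stems whose last vowel is 'o' (vimhokof → vivimhokof, sofimol → sosofimol, befofoz → bebefofoz) repeat the first consonant+vowel as a prefix.
So fidobfoz → fifidobfoz.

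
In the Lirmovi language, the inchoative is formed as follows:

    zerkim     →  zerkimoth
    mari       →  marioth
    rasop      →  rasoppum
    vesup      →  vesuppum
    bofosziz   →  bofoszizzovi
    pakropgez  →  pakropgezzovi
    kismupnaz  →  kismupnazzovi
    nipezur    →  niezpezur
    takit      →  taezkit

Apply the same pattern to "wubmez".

wubmezzovi

zerkim and bofosziz both have last vowel 'i' yet inflect differently (zerkimoth, bofoszizzovi), so the last vowel is not what conditions the rule; the final letter is.
"wubmez" ends in -z. The stems ending in -z (bofosziz → bofoszizzovi, pakropgez → pakropgezzovi, kismupnaz → kismupnazzovi) double the final consonant and add -ovi.
So wubmez → wubmezzovi.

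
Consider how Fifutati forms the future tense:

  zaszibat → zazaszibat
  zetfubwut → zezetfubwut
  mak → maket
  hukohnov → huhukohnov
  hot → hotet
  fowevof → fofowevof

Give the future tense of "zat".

hot and zaszibat both end in -t yet inflect differently (hotet, zazaszibat), so the final letter is not what conditions the rule; the number of vowels is.
"zat" has 1 vowel. The stems with 1 vowel (mak → maket, hot → hotet) add -et.
So zat → zatet.

zatet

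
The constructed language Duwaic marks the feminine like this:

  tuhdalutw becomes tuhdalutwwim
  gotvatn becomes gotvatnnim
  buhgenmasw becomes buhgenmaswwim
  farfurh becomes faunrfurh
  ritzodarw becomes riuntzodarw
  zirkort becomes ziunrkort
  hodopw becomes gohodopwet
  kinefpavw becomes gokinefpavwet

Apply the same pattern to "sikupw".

gosikupwet

tuhdalutw and ritzodarw both end in -w yet inflect differently (tuhdalutwwim, riuntzodarw), so the final letter is not what conditions the rule; the second-to-last letter is.
"sikupw" has second-to-last letter 'p'. The one such stem in the data (hodopw → gohodopwet) adds go- … -et around the stem, so the same rule applies.
The other patterns: stems whose second-to-last letter is 's' or 't' double the final consonant and add -im; stems whose second-to-last letter is 'r' insert -un- after the first vowel.
So sikupw → gosikupwet.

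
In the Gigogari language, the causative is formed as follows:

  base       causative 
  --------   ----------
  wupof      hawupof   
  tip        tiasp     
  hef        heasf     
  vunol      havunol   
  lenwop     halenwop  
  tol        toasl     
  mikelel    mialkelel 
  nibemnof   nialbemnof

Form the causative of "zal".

"zal" has 1 vowel. The stems with 1 vowel (tip → tiasp, tol → toasl, hef → heasf) insert -as- after the first vowel.
The other patterns: stems with 2 vowels add the prefix ha-; stems with 3 vowels insert -al- after the first vowel.
So zal → zaasl.

zaasl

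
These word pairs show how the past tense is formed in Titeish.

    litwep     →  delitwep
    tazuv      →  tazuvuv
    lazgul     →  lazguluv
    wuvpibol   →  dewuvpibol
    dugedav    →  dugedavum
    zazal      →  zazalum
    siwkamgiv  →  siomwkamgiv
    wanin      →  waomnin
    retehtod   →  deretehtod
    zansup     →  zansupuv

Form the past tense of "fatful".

dugedav and siwkamgiv both end in -v yet inflect differently (dugedavum, siomwkamgiv), so the final letter is not what conditions the rule; the last vowel is.
"fatful" has last vowel 'u'. The stems whose last vowel is 'u' (lazgul → lazguluv, zansup → zansupuv, tazuv → tazuvuv) add -uv.
So fatful → fatfuluv.

fatfuluv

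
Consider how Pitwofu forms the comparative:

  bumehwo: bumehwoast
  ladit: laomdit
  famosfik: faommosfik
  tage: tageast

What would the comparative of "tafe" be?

"tafe" ends in a vowel. The stems ending in a vowel (bumehwo → bumehwoast, tage → tageast) add -ast.
So tafe → tafeast.

tafeast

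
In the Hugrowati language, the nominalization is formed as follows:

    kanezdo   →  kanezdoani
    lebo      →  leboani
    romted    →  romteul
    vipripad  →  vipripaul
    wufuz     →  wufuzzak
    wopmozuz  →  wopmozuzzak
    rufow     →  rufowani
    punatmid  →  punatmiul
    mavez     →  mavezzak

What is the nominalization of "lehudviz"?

romted and mavez both have last vowel 'e' yet inflect differently (romteul, mavezzak), so the last vowel is not what conditions the rule; the final letter is.
"lehudviz" ends in -z. The stems ending in -z (wufuz → wufuzzak, mavez → mavezzak, wopmozuz → wopmozuzzak) double the final consonant and add -ak.
So lehudviz → lehudvizzak.

lehudvizzak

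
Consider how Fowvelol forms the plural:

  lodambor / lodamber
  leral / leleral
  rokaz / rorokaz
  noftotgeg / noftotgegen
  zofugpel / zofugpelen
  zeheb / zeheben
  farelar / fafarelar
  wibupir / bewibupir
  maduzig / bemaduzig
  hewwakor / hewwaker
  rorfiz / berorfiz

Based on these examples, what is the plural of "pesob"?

wibupir and lodambor both end in -r yet inflect differently (bewibupir, lodamber), so the final letter is not what conditions the rule; the last vowel is.
"pesob" has last vowel 'o'. The stems whose last vowel is 'o' (lodambor → lodamber, hewwakor → hewwaker) change the last vowel to 'e'.
The other patterns: stems whose last vowel is 'i' add the prefix be-; stems whose last vowel is 'a' repeat the first consonant+vowel as a prefix; stems whose last vowel is 'e' add -en.
So pesob → peseb.

peseb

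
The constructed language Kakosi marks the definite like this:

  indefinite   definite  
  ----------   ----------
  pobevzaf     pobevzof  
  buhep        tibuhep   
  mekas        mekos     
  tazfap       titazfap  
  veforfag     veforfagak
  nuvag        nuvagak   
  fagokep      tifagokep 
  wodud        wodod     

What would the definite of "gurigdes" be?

"gurigdes" ends in -s. The one such stem in the data (mekas → mekos) changes the last vowel to 'o' (as do wodud, pobevzaf), so the same rule applies.
So gurigdes → gurigdos.

gurigdos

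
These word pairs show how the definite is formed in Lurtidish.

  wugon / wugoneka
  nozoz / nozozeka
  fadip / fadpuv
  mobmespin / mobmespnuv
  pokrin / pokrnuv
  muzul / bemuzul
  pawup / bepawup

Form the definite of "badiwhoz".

wugon and mobmespin both end in -n yet inflect differently (wugoneka, mobmespnuv), so the final letter is not what conditions the rule; the last vowel is.
"badiwhoz" has last vowel 'o'. The stems whose last vowel is 'o' (wugon → wugoneka, nozoz → nozozeka) add -eka.
The other patterns: stems whose last vowel is 'i' delete the last vowel and add -uv; stems whose last vowel is 'u' add the prefix be-.
So badiwhoz → badiwhozeka.

badiwhozeka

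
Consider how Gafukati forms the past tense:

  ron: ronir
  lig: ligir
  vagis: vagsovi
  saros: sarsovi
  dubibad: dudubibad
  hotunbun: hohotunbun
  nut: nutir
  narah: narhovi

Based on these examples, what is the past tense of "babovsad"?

bababovsad

"babovsad" has 3 vowels. The stems with 3 vowels (dubibad → dudubibad, hotunbun → hohotunbun) repeat the first consonant+vowel as a prefix.
The other patterns: stems with 1 vowel add -ir; stems with 2 vowels delete the last vowel and add -ovi.
So babovsad → bababovsad.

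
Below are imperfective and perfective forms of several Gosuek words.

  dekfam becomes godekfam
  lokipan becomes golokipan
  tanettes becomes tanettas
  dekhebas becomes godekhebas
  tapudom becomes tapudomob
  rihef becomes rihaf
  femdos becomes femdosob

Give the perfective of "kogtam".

dekhebas and tanettes both end in -s yet inflect differently (godekhebas, tanettas), so the final letter is not what conditions the rule; the last vowel is.
"kogtam" has last vowel 'a'. The stems whose last vowel is 'a' (dekfam → godekfam, dekhebas → godekhebas, lokipan → golokipan) add the prefix go-.
The other patterns: stems whose last vowel is 'e' change the last vowel to 'a'; stems whose last vowel is 'o' add -ob.
So kogtam → gokogtam.

gokogtam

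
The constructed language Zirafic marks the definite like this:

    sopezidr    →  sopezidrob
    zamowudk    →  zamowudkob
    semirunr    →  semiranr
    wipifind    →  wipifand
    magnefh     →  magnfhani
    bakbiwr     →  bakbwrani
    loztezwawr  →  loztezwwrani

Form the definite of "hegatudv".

sopezidr and semirunr both end in -r yet inflect differently (sopezidrob, semiranr), so the final letter is not what conditions the rule; the second-to-last letter is.
"hegatudv" has second-to-last letter 'd'. The stems whose second-to-last letter is 'd' (sopezidr → sopezidrob, zamowudk → zamowudkob) add -ob.
So hegatudv → hegatudvob.

hegatudvob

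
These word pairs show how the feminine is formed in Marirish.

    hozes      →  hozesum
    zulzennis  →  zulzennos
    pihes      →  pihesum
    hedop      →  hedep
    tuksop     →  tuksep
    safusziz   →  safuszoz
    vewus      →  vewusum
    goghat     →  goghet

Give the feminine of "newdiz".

hozes and zulzennis both end in -s yet inflect differently (hozesum, zulzennos), so the final letter is not what conditions the rule; the last vowel is.
"newdiz" has last vowel 'i'. The stems whose last vowel is 'i' (safusziz → safuszoz, zulzennis → zulzennos) change the last vowel to 'o'.
So newdiz → newdoz.

newdoz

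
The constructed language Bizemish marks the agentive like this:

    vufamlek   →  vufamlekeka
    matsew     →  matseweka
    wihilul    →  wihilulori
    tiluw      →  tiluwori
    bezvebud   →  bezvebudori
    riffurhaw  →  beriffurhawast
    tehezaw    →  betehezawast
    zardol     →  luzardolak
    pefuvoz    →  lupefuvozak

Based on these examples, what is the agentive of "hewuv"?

matsew and tiluw both end in -w yet inflect differently (matseweka, tiluwori), so the final letter is not what conditions the rule; the last vowel is.
"hewuv" has last vowel 'u'. The stems whose last vowel is 'u' (wihilul → wihilulori, tiluw → tiluwori, bezvebud → bezvebudori) add -ori.
The other patterns: stems whose last vowel is 'e' add -eka; stems whose last vowel is 'a' add be- … -ast around the stem; stems whose last vowel is 'o' add lu- … -ak around the stem.
So hewuv → hewuvori.

hewuvori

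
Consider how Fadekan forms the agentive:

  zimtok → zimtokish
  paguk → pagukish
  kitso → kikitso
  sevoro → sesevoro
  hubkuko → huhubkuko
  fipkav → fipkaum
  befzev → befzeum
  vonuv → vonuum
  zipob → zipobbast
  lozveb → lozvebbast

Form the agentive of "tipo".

zimtok and kitso both have last vowel 'o' yet inflect differently (zimtokish, kikitso), so the last vowel is not what conditions the rule; the final letter is.
"tipo" ends in -o. The stems ending in -o (kitso → kikitso, sevoro → sesevoro, hubkuko → huhubkuko) repeat the first consonant+vowel as a prefix.
So tipo → titipo.

titipo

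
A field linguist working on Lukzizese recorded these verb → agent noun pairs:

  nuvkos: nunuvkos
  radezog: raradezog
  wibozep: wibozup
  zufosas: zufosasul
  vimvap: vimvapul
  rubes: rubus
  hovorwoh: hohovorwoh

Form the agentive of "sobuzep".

sobuzup

rubes and nuvkos both end in -s yet inflect differently (rubus, nunuvkos), so the final letter is not what conditions the rule; the last vowel is.
"sobuzep" has last vowel 'e'. The stems whose last vowel is 'e' (wibozep → wibozup, rubes → rubus) change the last vowel to 'u'.
So sobuzep → sobuzup.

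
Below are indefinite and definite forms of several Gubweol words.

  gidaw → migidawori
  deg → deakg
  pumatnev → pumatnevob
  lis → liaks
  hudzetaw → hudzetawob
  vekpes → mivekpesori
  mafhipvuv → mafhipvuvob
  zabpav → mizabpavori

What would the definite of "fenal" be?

lis and vekpes both end in -s yet inflect differently (liaks, mivekpesori), so the final letter is not what conditions the rule; the number of vowels is.
"fenal" has 2 vowels. The stems with 2 vowels (zabpav → mizabpavori, vekpes → mivekpesori, gidaw → migidawori) add mi- … -ori around the stem.
The other patterns: stems with 1 vowel insert -ak- after the first vowel; stems with 3 vowels add -ob.
So fenal → mifenalori.

mifenalori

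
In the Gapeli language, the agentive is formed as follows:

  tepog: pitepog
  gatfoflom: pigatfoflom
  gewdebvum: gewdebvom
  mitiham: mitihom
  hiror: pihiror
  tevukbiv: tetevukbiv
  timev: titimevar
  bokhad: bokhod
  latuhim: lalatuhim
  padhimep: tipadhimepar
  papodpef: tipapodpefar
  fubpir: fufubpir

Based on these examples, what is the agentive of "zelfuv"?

zelfov

"zelfuv" has last vowel 'u'. The one such stem in the data (gewdebvum → gewdebvom) changes the last vowel to 'o' (as do mitiham, bokhad), so the same rule applies.
The other patterns: stems whose last vowel is 'i' repeat the first consonant+vowel as a prefix; stems whose last vowel is 'o' add the prefix pi-; stems whose last vowel is 'e' add ti- … -ar around the stem.
So zelfuv → zelfov.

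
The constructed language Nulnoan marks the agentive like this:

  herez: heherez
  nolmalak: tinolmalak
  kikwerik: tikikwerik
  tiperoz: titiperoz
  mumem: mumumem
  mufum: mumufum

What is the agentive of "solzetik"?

tisolzetik

"solzetik" has 3 vowels. The stems with 3 vowels (nolmalak → tinolmalak, kikwerik → tikikwerik, tiperoz → titiperoz) add the prefix ti-.
So solzetik → tisolzetik.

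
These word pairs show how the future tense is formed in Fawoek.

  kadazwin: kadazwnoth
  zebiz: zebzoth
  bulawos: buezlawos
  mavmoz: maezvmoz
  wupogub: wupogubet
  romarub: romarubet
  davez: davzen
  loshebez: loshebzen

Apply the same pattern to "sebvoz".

"sebvoz" has last vowel 'o'. The stems whose last vowel is 'o' (bulawos → buezlawos, mavmoz → maezvmoz) insert -ez- after the first vowel.
The other patterns: stems whose last vowel is 'i' delete the last vowel and add -oth; stems whose last vowel is 'u' add -et; stems whose last vowel is 'e' delete the last vowel and add -en.
So sebvoz → seezbvoz.

seezbvoz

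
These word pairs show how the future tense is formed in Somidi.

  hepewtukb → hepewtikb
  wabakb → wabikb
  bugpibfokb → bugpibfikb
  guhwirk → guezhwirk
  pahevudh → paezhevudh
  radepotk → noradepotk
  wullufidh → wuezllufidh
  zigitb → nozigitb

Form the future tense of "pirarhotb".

hepewtukb and zigitb both end in -b yet inflect differently (hepewtikb, nozigitb), so the final letter is not what conditions the rule; the second-to-last letter is.
"pirarhotb" has second-to-last letter 't'. The stems whose second-to-last letter is 't' (radepotk → noradepotk, zigitb → nozigitb) add the prefix no-.
So pirarhotb → nopirarhotb.

nopirarhotb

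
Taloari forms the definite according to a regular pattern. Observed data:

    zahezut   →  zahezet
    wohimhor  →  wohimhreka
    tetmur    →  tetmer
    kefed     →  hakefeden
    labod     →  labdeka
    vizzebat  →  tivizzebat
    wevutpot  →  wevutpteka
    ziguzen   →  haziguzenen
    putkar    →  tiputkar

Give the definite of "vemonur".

kefed and labod both end in -d yet inflect differently (hakefeden, labdeka), so the final letter is not what conditions the rule; the last vowel is.
"vemonur" has last vowel 'u'. The stems whose last vowel is 'u' (tetmur → tetmer, zahezut → zahezet) change the last vowel to 'e'.
The other patterns: stems whose last vowel is 'e' add ha- … -en around the stem; stems whose last vowel is 'o' delete the last vowel and add -eka; stems whose last vowel is 'a' add the prefix ti-.
So vemonur → vemoner.

vemoner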